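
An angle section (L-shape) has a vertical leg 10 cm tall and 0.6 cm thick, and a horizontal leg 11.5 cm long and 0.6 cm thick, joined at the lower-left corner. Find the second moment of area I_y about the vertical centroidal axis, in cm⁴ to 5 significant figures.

I_y ≈ 168.39 cm⁴

Split into non-overlapping primitives; take the origin at the lower-left of the bounding box.
Vertical leg: 0.6 × 10, A = 6 cm², x = 0.3 cm, Ī = 0.18 cm⁴.
Horizontal leg (remainder): 10.9 × 0.6, A = 6.54 cm², x = 6.05 cm, Ī = 64.75145 cm⁴.
Centroid: x̄ = ΣA·x / ΣA = 3.298804 cm.
Transfer each piece to the vertical centroidal axis using Ī + A·d² with d = x − 3.298804:
  vertical leg: d = -2.998804 cm → contributes +54.13695 cm⁴
  horizontal leg (remainder): d = 2.751196 cm → contributes +114.2532 cm⁴
Total I = 168.3902 cm⁴.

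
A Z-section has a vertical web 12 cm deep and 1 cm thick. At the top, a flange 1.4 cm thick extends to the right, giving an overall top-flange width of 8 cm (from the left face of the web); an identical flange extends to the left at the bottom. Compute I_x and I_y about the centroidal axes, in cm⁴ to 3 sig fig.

Decompose the section into non-overlapping parts with the origin at the bottom-left of its bounding rectangle.
Web: 1 × 12, A = 12 cm², y = 6 cm, Ī = 144 cm⁴.
Top flange (beyond web): 7 × 1.4, A = 9.8 cm², y = 11.3 cm, Ī = 1.6007 cm⁴.
Bottom flange (beyond web): 7 × 1.4, A = 9.8 cm², y = 0.7 cm, Ī = 1.6007 cm⁴.
Centroid: ȳ = ΣA·y / ΣA = 6 cm.
Transfer each piece to the centroidal x-axis using Ī + A·d² with d = y − 6:
  web: d = 0 cm → contributes +144 cm⁴
  top flange (beyond web): d = 5.3 cm → contributes +276.88 cm⁴
  bottom flange (beyond web): d = -5.3 cm → contributes +276.88 cm⁴
Total I = 697.77 cm⁴.
For the y-axis: x̄ = 7.5 cm.
Repeating about the centroidal y-axis gives I_y = 394.63 cm⁴.

I_x ≈ 698 cm⁴, I_y ≈ 395 cm⁴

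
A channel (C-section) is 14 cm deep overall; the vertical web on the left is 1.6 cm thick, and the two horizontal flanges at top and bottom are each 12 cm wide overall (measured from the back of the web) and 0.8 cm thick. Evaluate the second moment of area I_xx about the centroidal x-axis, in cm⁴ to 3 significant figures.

Split into non-overlapping primitives; take the origin at the lower-left of the bounding box.
Web: 1.6 × 14, A = 22.4 cm², y = 7 cm, Ī = 365.87 cm⁴.
Top flange (beyond web): 10.4 × 0.8, A = 8.32 cm², y = 13.6 cm, Ī = 0.44373 cm⁴.
Bottom flange (beyond web): 10.4 × 0.8, A = 8.32 cm², y = 0.4 cm, Ī = 0.44373 cm⁴.
By symmetry the centroid is at mid-height, ȳ = 7 cm.
Transfer each piece to the centroidal x-axis using Ī + A·d² with d = y − 7:
  web: d = 0 cm → contributes +365.87 cm⁴
  top flange (beyond web): d = 6.6 cm → contributes +362.86 cm⁴
  bottom flange (beyond web): d = -6.6 cm → contributes +362.86 cm⁴
Total I = 1091.6 cm⁴.

I_xx ≈ 1090 cm⁴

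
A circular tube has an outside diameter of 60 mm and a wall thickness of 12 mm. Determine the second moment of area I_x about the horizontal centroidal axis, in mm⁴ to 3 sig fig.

Treat the section as a set of non-overlapping primitives; coordinates are from the bounding-box lower-left.
Outer circle: ⌀60, A = 2827.4 mm², y = 30 mm, Ī = 636 173 mm⁴.
Bore (subtracted): ⌀36, A = 1017.9 mm², y = 30 mm, Ī = 82 448 mm⁴.
By symmetry the centroid is at mid-height, ȳ = 30 mm.
All pieces are centred on the horizontal centroidal axis, so I = ΣĪ (holes subtracted) = 553 725 mm⁴.

I_x ≈ 5.54 × 10⁵ mm⁴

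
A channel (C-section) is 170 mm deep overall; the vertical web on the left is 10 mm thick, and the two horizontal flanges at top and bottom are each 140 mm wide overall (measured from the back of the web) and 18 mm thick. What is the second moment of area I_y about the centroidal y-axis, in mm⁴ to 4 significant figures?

I_y ≈ 1.272 × 10⁷ mm⁴

Break the section into simple shapes (no overlaps), measuring from the bottom-left corner of the bounding box.
Web: 10 × 170, A = 1 700 mm², x = 5 mm, Ī = 14166.7 mm⁴.
Top flange (beyond web): 130 × 18, A = 2 340 mm², x = 75 mm, Ī = 3 295 500 mm⁴.
Bottom flange (beyond web): 130 × 18, A = 2 340 mm², x = 75 mm, Ī = 3 295 500 mm⁴.
Centroid: x̄ = ΣA·x / ΣA = 56.348 mm.
Transfer each piece to the centroidal y-axis using Ī + A·d² with d = x − 56.348:
  web: d = -51.348 mm → contributes +4 496 409 mm⁴
  top flange (beyond web): d = 18.652 mm → contributes +4 109 583 mm⁴
  bottom flange (beyond web): d = 18.652 mm → contributes +4 109 583 mm⁴
Total I = 12 715 574 mm⁴.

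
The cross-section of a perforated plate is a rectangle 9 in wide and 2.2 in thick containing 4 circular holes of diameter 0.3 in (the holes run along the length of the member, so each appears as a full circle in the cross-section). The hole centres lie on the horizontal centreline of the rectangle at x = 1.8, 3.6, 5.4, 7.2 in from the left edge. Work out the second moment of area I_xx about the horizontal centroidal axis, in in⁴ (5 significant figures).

Treat the section as a set of non-overlapping primitives; coordinates are from the bounding-box lower-left.
Plate: 9 × 2.2, A = 19.8 in², y = 1.1 in, Ī = 7.986 in⁴.
Hole 1 (subtracted): ⌀0.3, A = 0.07068583 in², y = 1.1 in, Ī = 0.0003976078 in⁴.
Hole 2 (subtracted): ⌀0.3, A = 0.07068583 in², y = 1.1 in, Ī = 0.0003976078 in⁴.
Hole 3 (subtracted): ⌀0.3, A = 0.07068583 in², y = 1.1 in, Ī = 0.0003976078 in⁴.
Hole 4 (subtracted): ⌀0.3, A = 0.07068583 in², y = 1.1 in, Ī = 0.0003976078 in⁴.
By symmetry the centroid is at mid-height, ȳ = 1.1 in.
All pieces are centred on the horizontal centroidal axis, so I = ΣĪ (holes subtracted) = 7.98441 in⁴.

I_xx ≈ 7.9844 in⁴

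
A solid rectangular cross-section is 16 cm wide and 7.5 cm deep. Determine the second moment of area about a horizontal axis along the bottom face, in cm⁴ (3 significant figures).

I_base ≈ 2250 cm⁴

The section: 16 × 7.5, A = 120 cm², y = 3.75 cm, Ī = 562.5 cm⁴.
Transfer it to the base of the section using Ī + A·d² with d = y − 0:
  the section: d = 3.75 cm → contributes +2 250 cm⁴
Total I = 2 250 cm⁴.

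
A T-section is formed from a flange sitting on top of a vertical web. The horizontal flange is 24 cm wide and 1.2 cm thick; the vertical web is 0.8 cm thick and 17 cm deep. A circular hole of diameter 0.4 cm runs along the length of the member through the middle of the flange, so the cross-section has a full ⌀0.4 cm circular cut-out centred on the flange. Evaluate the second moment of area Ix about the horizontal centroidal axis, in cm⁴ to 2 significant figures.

Decompose the section into non-overlapping parts with the origin at the bottom-left of its bounding rectangle.
Flange: 24 × 1.2, A = 28.8 cm², y = 17.6 cm, Ī = 3.456 cm⁴.
Web: 0.8 × 17, A = 13.6 cm², y = 8.5 cm, Ī = 327.5 cm⁴.
Hole (subtracted): ⌀0.4, A = 0.1257 cm², y = 17.6 cm, Ī = 0.001257 cm⁴.
Centroid: ȳ = ΣA·y / ΣA = 14.67 cm.
Transfer each piece to the horizontal centroidal axis using Ī + A·d² with d = y − 14.67:
  flange: d = 2.928 cm → contributes +250.3 cm⁴
  web: d = -6.172 cm → contributes +845.7 cm⁴
  hole: d = 2.928 cm → contributes −1.078 cm⁴
Total I = 1 095 cm⁴.

Ix ≈ 1100 cm⁴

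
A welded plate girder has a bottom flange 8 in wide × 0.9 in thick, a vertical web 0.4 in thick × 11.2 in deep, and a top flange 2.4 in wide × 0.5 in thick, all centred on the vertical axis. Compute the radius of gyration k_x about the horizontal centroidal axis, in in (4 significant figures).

Break the section into simple shapes (no overlaps), measuring from the bottom-left corner of the bounding box.
Bottom plate: 8 × 0.9, A = 7.2 in², y = 0.45 in, Ī = 0.486 in⁴.
Web plate: 0.4 × 11.2, A = 4.48 in², y = 6.5 in, Ī = 46.8309 in⁴.
Top plate: 2.4 × 0.5, A = 1.2 in², y = 12.35 in, Ī = 0.025 in⁴.
Centroid: ȳ = ΣA·y / ΣA = 3.66304 in.
Transfer each piece to the horizontal centroidal axis using Ī + A·d² with d = y − 3.66304:
  bottom plate: d = -3.21304 in → contributes +74.8163 in⁴
  web plate: d = 2.83696 in → contributes +82.8874 in⁴
  top plate: d = 8.68696 in → contributes +90.5809 in⁴
Total I = 248.285 in⁴.
Radius of gyration: k = √(I/A) = √(248.285 / 12.88) = 4.39053 in.

k_x ≈ 4.391 in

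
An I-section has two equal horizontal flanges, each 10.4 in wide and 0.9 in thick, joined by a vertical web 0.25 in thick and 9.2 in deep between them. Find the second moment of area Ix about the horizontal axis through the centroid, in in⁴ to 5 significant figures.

Treat the section as a set of non-overlapping primitives; coordinates are from the bounding-box lower-left.
Bottom flange: 10.4 × 0.9, A = 9.36 in², y = 0.45 in, Ī = 0.6318 in⁴.
Web: 0.25 × 9.2, A = 2.3 in², y = 5.5 in, Ī = 16.22267 in⁴.
Top flange: 10.4 × 0.9, A = 9.36 in², y = 10.55 in, Ī = 0.6318 in⁴.
By symmetry the centroid is at mid-height, ȳ = 5.5 in.
Transfer each piece to the horizontal axis through the centroid using Ī + A·d² with d = y − 5.5:
  bottom flange: d = -5.05 in → contributes +239.3352 in⁴
  web: d = 0 in → contributes +16.22267 in⁴
  top flange: d = 5.05 in → contributes +239.3352 in⁴
Total I = 494.8931 in⁴.

Ix ≈ 494.89 in⁴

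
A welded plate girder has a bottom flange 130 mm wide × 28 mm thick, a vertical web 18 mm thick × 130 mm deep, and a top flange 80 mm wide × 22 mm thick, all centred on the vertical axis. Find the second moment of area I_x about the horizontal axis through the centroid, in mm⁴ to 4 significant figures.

Split into non-overlapping primitives; take the origin at the lower-left of the bounding box.
Bottom plate: 130 × 28, A = 3 640 mm², y = 14 mm, Ī = 237 813 mm⁴.
Web plate: 18 × 130, A = 2 340 mm², y = 93 mm, Ī = 3 295 500 mm⁴.
Top plate: 80 × 22, A = 1 760 mm², y = 169 mm, Ī = 70986.7 mm⁴.
Centroid: ȳ = ΣA·y / ΣA = 73.1292 mm.
Transfer each piece to the horizontal axis through the centroid using Ī + A·d² with d = y − 73.1292:
  bottom plate: d = -59.1292 mm → contributes +12 964 208 mm⁴
  web plate: d = 19.8708 mm → contributes +4 219 446 mm⁴
  top plate: d = 95.8708 mm → contributes +16 247 517 mm⁴
Total I = 33 431 171 mm⁴.

I_x ≈ 3.343 × 10⁷ mm⁴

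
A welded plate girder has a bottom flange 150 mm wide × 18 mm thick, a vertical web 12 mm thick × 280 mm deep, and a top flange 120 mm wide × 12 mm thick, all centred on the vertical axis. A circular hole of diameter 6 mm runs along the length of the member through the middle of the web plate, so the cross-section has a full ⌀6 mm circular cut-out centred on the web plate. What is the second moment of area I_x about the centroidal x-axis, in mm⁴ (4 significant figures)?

Split into non-overlapping primitives; take the origin at the lower-left of the bounding box.
Bottom plate: 150 × 18, A = 2 700 mm², y = 9 mm, Ī = 72 900 mm⁴.
Web plate: 12 × 280, A = 3 360 mm², y = 158 mm, Ī = 21 952 000 mm⁴.
Top plate: 120 × 12, A = 1 440 mm², y = 304 mm, Ī = 17 280 mm⁴.
Hole (subtracted): ⌀6, A = 28.2743 mm², y = 158 mm, Ī = 63.6173 mm⁴.
Centroid: ȳ = ΣA·y / ΣA = 132.295 mm.
Transfer each piece to the centroidal x-axis using Ī + A·d² with d = y − 132.295:
  bottom plate: d = -123.295 mm → contributes +41 117 437 mm⁴
  web plate: d = 25.7049 mm → contributes +24 172 094 mm⁴
  top plate: d = 171.705 mm → contributes +42 472 187 mm⁴
  hole: d = 25.7049 mm → contributes −18745.7 mm⁴
Total I = 107 742 972 mm⁴.

I_x ≈ 1.077 × 10⁸ mm⁴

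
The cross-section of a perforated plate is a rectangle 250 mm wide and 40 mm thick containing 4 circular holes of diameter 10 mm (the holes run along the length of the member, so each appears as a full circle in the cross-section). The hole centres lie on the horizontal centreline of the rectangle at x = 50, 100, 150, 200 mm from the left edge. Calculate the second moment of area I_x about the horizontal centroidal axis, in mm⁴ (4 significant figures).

Split into non-overlapping primitives; take the origin at the lower-left of the bounding box.
Plate: 250 × 40, A = 10 000 mm², y = 20 mm, Ī = 1 333 333 mm⁴.
Hole 1 (subtracted): ⌀10, A = 78.5398 mm², y = 20 mm, Ī = 490.874 mm⁴.
Hole 2 (subtracted): ⌀10, A = 78.5398 mm², y = 20 mm, Ī = 490.874 mm⁴.
Hole 3 (subtracted): ⌀10, A = 78.5398 mm², y = 20 mm, Ī = 490.874 mm⁴.
Hole 4 (subtracted): ⌀10, A = 78.5398 mm², y = 20 mm, Ī = 490.874 mm⁴.
By symmetry the centroid is at mid-height, ȳ = 20 mm.
All pieces are centred on the horizontal centroidal axis, so I = ΣĪ (holes subtracted) = 1 331 370 mm⁴.

I_x ≈ 1.331 × 10⁶ mm⁴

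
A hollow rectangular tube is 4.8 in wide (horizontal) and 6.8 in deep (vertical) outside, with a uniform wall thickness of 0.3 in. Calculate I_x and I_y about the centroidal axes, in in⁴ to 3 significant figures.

I_x ≈ 42.4 in⁴, I_y ≈ 24.4 in⁴

Decompose the section into non-overlapping parts with the origin at the bottom-left of its bounding rectangle.
Outer rectangle: 4.8 × 6.8, A = 32.64 in², y = 3.4 in, Ī = 125.77 in⁴.
Inner void (subtracted): 4.2 × 6.2, A = 26.04 in², y = 3.4 in, Ī = 83.415 in⁴.
By symmetry the centroid is at mid-height, ȳ = 3.4 in.
All pieces are centred on the centroidal x-axis, so I = ΣĪ (holes subtracted) = 42.358 in⁴.
Repeating about the centroidal y-axis gives I_y = 24.39 in⁴.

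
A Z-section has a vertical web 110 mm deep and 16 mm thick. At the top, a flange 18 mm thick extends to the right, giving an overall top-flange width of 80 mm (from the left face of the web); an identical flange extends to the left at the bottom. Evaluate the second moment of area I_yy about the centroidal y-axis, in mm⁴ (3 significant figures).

I_yy ≈ 4.51 × 10⁶ mm⁴

Split into non-overlapping primitives; take the origin at the lower-left of the bounding box.
Web: 16 × 110, A = 1 760 mm², x = 72 mm, Ī = 37 547 mm⁴.
Top flange (beyond web): 64 × 18, A = 1 152 mm², x = 112 mm, Ī = 393 216 mm⁴.
Bottom flange (beyond web): 64 × 18, A = 1 152 mm², x = 32 mm, Ī = 393 216 mm⁴.
Centroid: x̄ = ΣA·x / ΣA = 72 mm.
Transfer each piece to the centroidal y-axis using Ī + A·d² with d = x − 72:
  web: d = 0 mm → contributes +37 547 mm⁴
  top flange (beyond web): d = 40 mm → contributes +2 236 416 mm⁴
  bottom flange (beyond web): d = -40 mm → contributes +2 236 416 mm⁴
Total I = 4 510 379 mm⁴.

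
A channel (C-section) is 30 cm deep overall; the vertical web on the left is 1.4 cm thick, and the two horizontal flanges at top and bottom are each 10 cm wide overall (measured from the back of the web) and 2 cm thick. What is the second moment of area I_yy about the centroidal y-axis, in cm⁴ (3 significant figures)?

I_yy ≈ 692 cm⁴

Decompose the section into non-overlapping parts with the origin at the bottom-left of its bounding rectangle.
Web: 1.4 × 30, A = 42 cm², x = 0.7 cm, Ī = 6.86 cm⁴.
Top flange (beyond web): 8.6 × 2, A = 17.2 cm², x = 5.7 cm, Ī = 106.01 cm⁴.
Bottom flange (beyond web): 8.6 × 2, A = 17.2 cm², x = 5.7 cm, Ī = 106.01 cm⁴.
Centroid: x̄ = ΣA·x / ΣA = 2.9513 cm.
Transfer each piece to the centroidal y-axis using Ī + A·d² with d = x − 2.9513:
  web: d = -2.2513 cm → contributes +219.73 cm⁴
  top flange (beyond web): d = 2.7487 cm → contributes +235.96 cm⁴
  bottom flange (beyond web): d = 2.7487 cm → contributes +235.96 cm⁴
Total I = 691.65 cm⁴.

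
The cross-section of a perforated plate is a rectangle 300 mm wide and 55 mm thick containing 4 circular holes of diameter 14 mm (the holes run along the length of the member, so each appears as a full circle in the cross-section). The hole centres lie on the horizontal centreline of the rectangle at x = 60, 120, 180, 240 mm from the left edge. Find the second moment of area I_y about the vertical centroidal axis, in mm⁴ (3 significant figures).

Break the section into simple shapes (no overlaps), measuring from the bottom-left corner of the bounding box.
Plate: 300 × 55, A = 16 500 mm², x = 150 mm, Ī = 123 750 000 mm⁴.
Hole 1 (subtracted): ⌀14, A = 153.94 mm², x = 60 mm, Ī = 1885.7 mm⁴.
Hole 2 (subtracted): ⌀14, A = 153.94 mm², x = 120 mm, Ī = 1885.7 mm⁴.
Hole 3 (subtracted): ⌀14, A = 153.94 mm², x = 180 mm, Ī = 1885.7 mm⁴.
Hole 4 (subtracted): ⌀14, A = 153.94 mm², x = 240 mm, Ī = 1885.7 mm⁴.
By symmetry the centroid is at mid-width, x̄ = 150 mm.
Transfer each piece to the vertical centroidal axis using Ī + A·d² with d = x − 150:
  plate: d = 0 mm → contributes +123 750 000 mm⁴
  hole 1: d = -90 mm → contributes −1 248 784 mm⁴
  hole 2: d = -30 mm → contributes −140 430 mm⁴
  hole 3: d = 30 mm → contributes −140 430 mm⁴
  hole 4: d = 90 mm → contributes −1 248 784 mm⁴
Total I = 120 971 572 mm⁴.

I_y ≈ 1.21 × 10⁸ mm⁴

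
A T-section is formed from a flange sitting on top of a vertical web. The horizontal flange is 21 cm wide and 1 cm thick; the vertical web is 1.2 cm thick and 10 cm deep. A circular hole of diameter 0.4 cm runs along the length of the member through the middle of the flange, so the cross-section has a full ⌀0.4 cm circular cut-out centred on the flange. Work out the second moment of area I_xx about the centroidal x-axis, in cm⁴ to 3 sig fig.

Break the section into simple shapes (no overlaps), measuring from the bottom-left corner of the bounding box.
Flange: 21 × 1, A = 21 cm², y = 10.5 cm, Ī = 1.75 cm⁴.
Web: 1.2 × 10, A = 12 cm², y = 5 cm, Ī = 100 cm⁴.
Hole (subtracted): ⌀0.4, A = 0.12566 cm², y = 10.5 cm, Ī = 0.0012566 cm⁴.
Centroid: ȳ = ΣA·y / ΣA = 8.4924 cm.
Transfer each piece to the centroidal x-axis using Ī + A·d² with d = y − 8.4924:
  flange: d = 2.0076 cm → contributes +86.393 cm⁴
  web: d = -3.4924 cm → contributes +246.36 cm⁴
  hole: d = 2.0076 cm → contributes −0.50776 cm⁴
Total I = 332.24 cm⁴.

I_xx ≈ 332 cm⁴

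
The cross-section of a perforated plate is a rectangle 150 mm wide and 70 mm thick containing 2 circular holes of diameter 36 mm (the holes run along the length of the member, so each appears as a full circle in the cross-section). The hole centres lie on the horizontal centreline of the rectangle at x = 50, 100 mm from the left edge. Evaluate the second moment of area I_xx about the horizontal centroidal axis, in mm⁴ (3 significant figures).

Decompose the section into non-overlapping parts with the origin at the bottom-left of its bounding rectangle.
Plate: 150 × 70, A = 10 500 mm², y = 35 mm, Ī = 4 287 500 mm⁴.
Hole 1 (subtracted): ⌀36, A = 1017.9 mm², y = 35 mm, Ī = 82 448 mm⁴.
Hole 2 (subtracted): ⌀36, A = 1017.9 mm², y = 35 mm, Ī = 82 448 mm⁴.
By symmetry the centroid is at mid-height, ȳ = 35 mm.
All pieces are centred on the horizontal centroidal axis, so I = ΣĪ (holes subtracted) = 4 122 604 mm⁴.

I_xx ≈ 4.12 × 10⁶ mm⁴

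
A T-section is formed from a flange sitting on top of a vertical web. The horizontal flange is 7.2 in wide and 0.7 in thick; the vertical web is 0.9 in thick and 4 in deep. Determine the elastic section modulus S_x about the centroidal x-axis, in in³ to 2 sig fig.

Treat the section as a set of non-overlapping primitives; coordinates are from the bounding-box lower-left.
Flange: 7.2 × 0.7, A = 5.04 in², y = 4.35 in, Ī = 0.2058 in⁴.
Web: 0.9 × 4, A = 3.6 in², y = 2 in, Ī = 4.8 in⁴.
Centroid: ȳ = ΣA·y / ΣA = 3.371 in.
Transfer each piece to the centroidal x-axis using Ī + A·d² with d = y − 3.371:
  flange: d = 0.9792 in → contributes +5.038 in⁴
  web: d = -1.371 in → contributes +11.57 in⁴
Total I = 16.6 in⁴.
Extreme fibre distance c = 3.371 in; S = I/c = 4.926 in³.

S_x ≈ 4.9 in³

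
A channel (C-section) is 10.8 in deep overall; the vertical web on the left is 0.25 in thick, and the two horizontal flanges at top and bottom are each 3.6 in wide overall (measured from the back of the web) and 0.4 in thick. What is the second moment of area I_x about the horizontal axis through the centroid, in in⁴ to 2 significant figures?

I_x ≈ 99 in⁴

Decompose the section into non-overlapping parts with the origin at the bottom-left of its bounding rectangle.
Web: 0.25 × 10.8, A = 2.7 in², y = 5.4 in, Ī = 26.24 in⁴.
Top flange (beyond web): 3.35 × 0.4, A = 1.34 in², y = 10.6 in, Ī = 0.01787 in⁴.
Bottom flange (beyond web): 3.35 × 0.4, A = 1.34 in², y = 0.2 in, Ī = 0.01787 in⁴.
By symmetry the centroid is at mid-height, ȳ = 5.4 in.
Transfer each piece to the horizontal axis through the centroid using Ī + A·d² with d = y − 5.4:
  web: d = 0 in → contributes +26.24 in⁴
  top flange (beyond web): d = 5.2 in → contributes +36.25 in⁴
  bottom flange (beyond web): d = -5.2 in → contributes +36.25 in⁴
Total I = 98.75 in⁴.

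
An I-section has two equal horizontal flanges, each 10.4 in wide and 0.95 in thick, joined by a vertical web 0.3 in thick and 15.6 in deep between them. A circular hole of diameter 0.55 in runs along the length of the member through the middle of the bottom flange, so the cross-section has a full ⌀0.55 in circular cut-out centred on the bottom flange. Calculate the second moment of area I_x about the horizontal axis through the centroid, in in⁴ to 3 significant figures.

Decompose the section into non-overlapping parts with the origin at the bottom-left of its bounding rectangle.
Bottom flange: 10.4 × 0.95, A = 9.88 in², y = 0.475 in, Ī = 0.74306 in⁴.
Web: 0.3 × 15.6, A = 4.68 in², y = 8.75 in, Ī = 94.91 in⁴.
Top flange: 10.4 × 0.95, A = 9.88 in², y = 17.025 in, Ī = 0.74306 in⁴.
Hole (subtracted): ⌀0.55, A = 0.23758 in², y = 0.475 in, Ī = 0.0044918 in⁴.
Centroid: ȳ = ΣA·y / ΣA = 8.8312 in.
Transfer each piece to the horizontal axis through the centroid using Ī + A·d² with d = y − 8.8312:
  bottom flange: d = -8.3562 in → contributes +690.63 in⁴
  web: d = -0.081232 in → contributes +94.941 in⁴
  top flange: d = 8.1938 in → contributes +664.06 in⁴
  hole: d = -8.3562 in → contributes −16.594 in⁴
Total I = 1 433 in⁴.

I_x ≈ 1430 in⁴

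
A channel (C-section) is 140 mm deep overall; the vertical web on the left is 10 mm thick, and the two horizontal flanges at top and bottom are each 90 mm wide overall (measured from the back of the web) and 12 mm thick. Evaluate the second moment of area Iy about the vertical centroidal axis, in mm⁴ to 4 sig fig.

Split into non-overlapping primitives; take the origin at the lower-left of the bounding box.
Web: 10 × 140, A = 1 400 mm², x = 5 mm, Ī = 11666.7 mm⁴.
Top flange (beyond web): 80 × 12, A = 960 mm², x = 50 mm, Ī = 512 000 mm⁴.
Bottom flange (beyond web): 80 × 12, A = 960 mm², x = 50 mm, Ī = 512 000 mm⁴.
Centroid: x̄ = ΣA·x / ΣA = 31.0241 mm.
Transfer each piece to the vertical centroidal axis using Ī + A·d² with d = x − 31.0241:
  web: d = -26.0241 mm → contributes +959 822 mm⁴
  top flange (beyond web): d = 18.9759 mm → contributes +857 682 mm⁴
  bottom flange (beyond web): d = 18.9759 mm → contributes +857 682 mm⁴
Total I = 2 675 185 mm⁴.

Iy ≈ 2.675 × 10⁶ mm⁴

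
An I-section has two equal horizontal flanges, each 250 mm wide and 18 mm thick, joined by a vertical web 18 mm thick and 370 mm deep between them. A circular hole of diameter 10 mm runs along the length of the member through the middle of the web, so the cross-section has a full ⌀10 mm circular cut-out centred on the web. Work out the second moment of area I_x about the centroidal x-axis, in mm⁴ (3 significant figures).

I_x ≈ 4.15 × 10⁸ mm⁴

Decompose the section into non-overlapping parts with the origin at the bottom-left of its bounding rectangle.
Bottom flange: 250 × 18, A = 4 500 mm², y = 9 mm, Ī = 121 500 mm⁴.
Web: 18 × 370, A = 6 660 mm², y = 203 mm, Ī = 75 979 500 mm⁴.
Top flange: 250 × 18, A = 4 500 mm², y = 397 mm, Ī = 121 500 mm⁴.
Hole (subtracted): ⌀10, A = 78.54 mm², y = 203 mm, Ī = 490.87 mm⁴.
By symmetry the centroid is at mid-height, ȳ = 203 mm.
Transfer each piece to the centroidal x-axis using Ī + A·d² with d = y − 203:
  bottom flange: d = -194 mm → contributes +169 483 500 mm⁴
  web: d = 0 mm → contributes +75 979 500 mm⁴
  top flange: d = 194 mm → contributes +169 483 500 mm⁴
  hole: d = 0 mm → contributes −490.87 mm⁴
Total I = 414 946 009 mm⁴.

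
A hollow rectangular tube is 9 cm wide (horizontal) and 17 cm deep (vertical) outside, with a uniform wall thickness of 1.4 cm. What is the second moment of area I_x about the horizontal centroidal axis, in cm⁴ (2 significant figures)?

Split into non-overlapping primitives; take the origin at the lower-left of the bounding box.
Outer rectangle: 9 × 17, A = 153 cm², y = 8.5 cm, Ī = 3 685 cm⁴.
Inner void (subtracted): 6.2 × 14.2, A = 88.04 cm², y = 8.5 cm, Ī = 1 479 cm⁴.
By symmetry the centroid is at mid-height, ȳ = 8.5 cm.
All pieces are centred on the horizontal centroidal axis, so I = ΣĪ (holes subtracted) = 2 205 cm⁴.

I_x ≈ 2200 cm⁴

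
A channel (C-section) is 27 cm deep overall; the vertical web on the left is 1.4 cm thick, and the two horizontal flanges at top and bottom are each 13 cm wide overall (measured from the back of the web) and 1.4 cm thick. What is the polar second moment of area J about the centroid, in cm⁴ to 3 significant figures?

J ≈ 8730 cm⁴

Treat the section as a set of non-overlapping primitives; coordinates are from the bounding-box lower-left.
Web: 1.4 × 27, A = 37.8 cm², y = 13.5 cm, Ī = 2296.4 cm⁴.
Top flange (beyond web): 11.6 × 1.4, A = 16.24 cm², y = 26.3 cm, Ī = 2.6525 cm⁴.
Bottom flange (beyond web): 11.6 × 1.4, A = 16.24 cm², y = 0.7 cm, Ī = 2.6525 cm⁴.
By symmetry the centroid is at mid-height, ȳ = 13.5 cm.
Transfer each piece to the centroidal x-axis using Ī + A·d² with d = y − 13.5:
  web: d = 0 cm → contributes +2296.4 cm⁴
  top flange (beyond web): d = 12.8 cm → contributes +2663.4 cm⁴
  bottom flange (beyond web): d = -12.8 cm → contributes +2663.4 cm⁴
Total I = 7623.2 cm⁴.
For the y-axis: x̄ = 3.704 cm.
Repeating about the centroidal y-axis gives I_y = 1108.5 cm⁴.
Polar second moment: J = I_x + I_y = 8731.6 cm⁴.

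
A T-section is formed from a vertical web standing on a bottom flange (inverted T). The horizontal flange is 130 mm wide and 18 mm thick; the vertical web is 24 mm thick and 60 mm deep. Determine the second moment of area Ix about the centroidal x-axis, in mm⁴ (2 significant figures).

Ix ≈ 1.9 × 10⁶ mm⁴

Break the section into simple shapes (no overlaps), measuring from the bottom-left corner of the bounding box.
Flange: 130 × 18, A = 2 340 mm², y = 9 mm, Ī = 63 180 mm⁴.
Web: 24 × 60, A = 1 440 mm², y = 48 mm, Ī = 432 000 mm⁴.
Centroid: ȳ = ΣA·y / ΣA = 23.86 mm.
Transfer each piece to the centroidal x-axis using Ī + A·d² with d = y − 23.86:
  flange: d = -14.86 mm → contributes +579 699 mm⁴
  web: d = 24.14 mm → contributes +1 271 344 mm⁴
Total I = 1 851 043 mm⁴.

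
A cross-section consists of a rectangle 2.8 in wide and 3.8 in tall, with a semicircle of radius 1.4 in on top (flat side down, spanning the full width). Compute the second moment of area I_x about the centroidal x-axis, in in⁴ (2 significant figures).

I_x ≈ 28 in⁴

Break the section into simple shapes (no overlaps), measuring from the bottom-left corner of the bounding box.
Rectangular body: 2.8 × 3.8, A = 10.64 in², y = 1.9 in, Ī = 12.8 in⁴.
Semicircular cap: semicircle r = 1.4, A = 3.079 in², y = 4.394 in, Ī = 0.4216 in⁴.
Centroid: ȳ = ΣA·y / ΣA = 2.46 in.
Transfer each piece to the centroidal x-axis using Ī + A·d² with d = y − 2.46:
  rectangular body: d = -0.5597 in → contributes +16.14 in⁴
  semicircular cap: d = 1.934 in → contributes +11.94 in⁴
Total I = 28.08 in⁴.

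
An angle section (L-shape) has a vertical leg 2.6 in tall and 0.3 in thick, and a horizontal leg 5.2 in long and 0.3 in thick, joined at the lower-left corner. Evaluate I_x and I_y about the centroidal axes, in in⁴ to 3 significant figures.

Break the section into simple shapes (no overlaps), measuring from the bottom-left corner of the bounding box.
Vertical leg: 0.3 × 2.6, A = 0.78 in², y = 1.3 in, Ī = 0.4394 in⁴.
Horizontal leg (remainder): 4.9 × 0.3, A = 1.47 in², y = 0.15 in, Ī = 0.011025 in⁴.
Centroid: ȳ = ΣA·y / ΣA = 0.54867 in.
Transfer each piece to the centroidal x-axis using Ī + A·d² with d = y − 0.54867:
  vertical leg: d = 0.75133 in → contributes +0.87971 in⁴
  horizontal leg (remainder): d = -0.39867 in → contributes +0.24466 in⁴
Total I = 1.1244 in⁴.
For the y-axis: x̄ = 1.8487 in.
Repeating about the centroidal y-axis gives I_y = 6.392 in⁴.

I_x ≈ 1.12 in⁴, I_y ≈ 6.39 in⁴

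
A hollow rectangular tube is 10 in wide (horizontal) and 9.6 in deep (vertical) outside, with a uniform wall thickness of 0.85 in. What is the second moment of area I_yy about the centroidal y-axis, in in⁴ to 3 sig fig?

I_yy ≈ 424 in⁴

Split into non-overlapping primitives; take the origin at the lower-left of the bounding box.
Outer rectangle: 10 × 9.6, A = 96 in², x = 5 in, Ī = 800 in⁴.
Inner void (subtracted): 8.3 × 7.9, A = 65.57 in², x = 5 in, Ī = 376.43 in⁴.
By symmetry the centroid is at mid-width, x̄ = 5 in.
All pieces are centred on the centroidal y-axis, so I = ΣĪ (holes subtracted) = 423.57 in⁴.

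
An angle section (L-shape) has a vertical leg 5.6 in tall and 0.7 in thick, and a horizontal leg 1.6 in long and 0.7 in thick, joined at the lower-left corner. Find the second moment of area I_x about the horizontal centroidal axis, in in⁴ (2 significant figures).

Treat the section as a set of non-overlapping primitives; coordinates are from the bounding-box lower-left.
Vertical leg: 0.7 × 5.6, A = 3.92 in², y = 2.8 in, Ī = 10.24 in⁴.
Horizontal leg (remainder): 0.9 × 0.7, A = 0.63 in², y = 0.35 in, Ī = 0.02573 in⁴.
Centroid: ȳ = ΣA·y / ΣA = 2.461 in.
Transfer each piece to the horizontal centroidal axis using Ī + A·d² with d = y − 2.461:
  vertical leg: d = 0.3392 in → contributes +10.7 in⁴
  horizontal leg (remainder): d = -2.111 in → contributes +2.833 in⁴
Total I = 13.53 in⁴.

I_x ≈ 14 in⁴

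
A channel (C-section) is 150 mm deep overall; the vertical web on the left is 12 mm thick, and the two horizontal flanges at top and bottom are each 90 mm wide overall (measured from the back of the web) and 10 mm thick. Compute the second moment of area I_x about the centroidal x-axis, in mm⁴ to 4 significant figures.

I_x ≈ 1.103 × 10⁷ mm⁴

Decompose the section into non-overlapping parts with the origin at the bottom-left of its bounding rectangle.
Web: 12 × 150, A = 1 800 mm², y = 75 mm, Ī = 3 375 000 mm⁴.
Top flange (beyond web): 78 × 10, A = 780 mm², y = 145 mm, Ī = 6 500 mm⁴.
Bottom flange (beyond web): 78 × 10, A = 780 mm², y = 5 mm, Ī = 6 500 mm⁴.
By symmetry the centroid is at mid-height, ȳ = 75 mm.
Transfer each piece to the centroidal x-axis using Ī + A·d² with d = y − 75:
  web: d = 0 mm → contributes +3 375 000 mm⁴
  top flange (beyond web): d = 70 mm → contributes +3 828 500 mm⁴
  bottom flange (beyond web): d = -70 mm → contributes +3 828 500 mm⁴
Total I = 11 032 000 mm⁴.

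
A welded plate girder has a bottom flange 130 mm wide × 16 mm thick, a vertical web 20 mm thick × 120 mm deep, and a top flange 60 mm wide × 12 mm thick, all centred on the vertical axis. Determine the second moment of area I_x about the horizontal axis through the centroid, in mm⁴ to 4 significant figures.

Treat the section as a set of non-overlapping primitives; coordinates are from the bounding-box lower-left.
Bottom plate: 130 × 16, A = 2 080 mm², y = 8 mm, Ī = 44373.3 mm⁴.
Web plate: 20 × 120, A = 2 400 mm², y = 76 mm, Ī = 2 880 000 mm⁴.
Top plate: 60 × 12, A = 720 mm², y = 142 mm, Ī = 8 640 mm⁴.
Centroid: ȳ = ΣA·y / ΣA = 57.9385 mm.
Transfer each piece to the horizontal axis through the centroid using Ī + A·d² with d = y − 57.9385:
  bottom plate: d = -49.9385 mm → contributes +5 231 581 mm⁴
  web plate: d = 18.0615 mm → contributes +3 662 926 mm⁴
  top plate: d = 84.0615 mm → contributes +5 096 406 mm⁴
Total I = 13 990 914 mm⁴.

I_x ≈ 1.399 × 10⁷ mm⁴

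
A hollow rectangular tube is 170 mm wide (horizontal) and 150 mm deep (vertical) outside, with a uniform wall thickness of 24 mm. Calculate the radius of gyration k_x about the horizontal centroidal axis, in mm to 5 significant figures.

Treat the section as a set of non-overlapping primitives; coordinates are from the bounding-box lower-left.
Outer rectangle: 170 × 150, A = 25 500 mm², y = 75 mm, Ī = 47 812 500 mm⁴.
Inner void (subtracted): 122 × 102, A = 12 444 mm², y = 75 mm, Ī = 10 788 948 mm⁴.
By symmetry the centroid is at mid-height, ȳ = 75 mm.
All pieces are centred on the horizontal centroidal axis, so I = ΣĪ (holes subtracted) = 37 023 552 mm⁴.
Radius of gyration: k = √(I/A) = √(37 023 552 / 13 056) = 53.25176 mm.

k_x ≈ 53.252 mm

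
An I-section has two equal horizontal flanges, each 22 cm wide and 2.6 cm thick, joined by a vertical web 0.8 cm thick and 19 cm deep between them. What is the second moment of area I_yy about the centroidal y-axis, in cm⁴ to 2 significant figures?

I_yy ≈ 4600 cm⁴

Treat the section as a set of non-overlapping primitives; coordinates are from the bounding-box lower-left.
Bottom flange: 22 × 2.6, A = 57.2 cm², x = 11 cm, Ī = 2 307 cm⁴.
Web: 0.8 × 19, A = 15.2 cm², x = 11 cm, Ī = 0.8107 cm⁴.
Top flange: 22 × 2.6, A = 57.2 cm², x = 11 cm, Ī = 2 307 cm⁴.
By symmetry the centroid is at mid-width, x̄ = 11 cm.
All pieces are centred on the centroidal y-axis, so I = ΣĪ = 4 615 cm⁴.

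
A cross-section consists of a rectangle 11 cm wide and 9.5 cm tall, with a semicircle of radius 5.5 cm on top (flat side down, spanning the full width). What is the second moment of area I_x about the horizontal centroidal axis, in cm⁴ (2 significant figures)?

I_x ≈ 2500 cm⁴

Split into non-overlapping primitives; take the origin at the lower-left of the bounding box.
Rectangular body: 11 × 9.5, A = 104.5 cm², y = 4.75 cm, Ī = 785.9 cm⁴.
Semicircular cap: semicircle r = 5.5, A = 47.52 cm², y = 11.83 cm, Ī = 100.4 cm⁴.
Centroid: ȳ = ΣA·y / ΣA = 6.964 cm.
Transfer each piece to the horizontal centroidal axis using Ī + A·d² with d = y − 6.964:
  rectangular body: d = -2.214 cm → contributes +1 298 cm⁴
  semicircular cap: d = 4.87 cm → contributes +1 227 cm⁴
Total I = 2 526 cm⁴.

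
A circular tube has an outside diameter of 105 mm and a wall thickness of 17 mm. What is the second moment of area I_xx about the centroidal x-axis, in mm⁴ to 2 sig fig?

Split into non-overlapping primitives; take the origin at the lower-left of the bounding box.
Outer circle: ⌀105, A = 8 659 mm², y = 52.5 mm, Ī = 5 966 602 mm⁴.
Bore (subtracted): ⌀71, A = 3 959 mm², y = 52.5 mm, Ī = 1 247 393 mm⁴.
By symmetry the centroid is at mid-height, ȳ = 52.5 mm.
All pieces are centred on the centroidal x-axis, so I = ΣĪ (holes subtracted) = 4 719 209 mm⁴.

I_xx ≈ 4.7 × 10⁶ mm⁴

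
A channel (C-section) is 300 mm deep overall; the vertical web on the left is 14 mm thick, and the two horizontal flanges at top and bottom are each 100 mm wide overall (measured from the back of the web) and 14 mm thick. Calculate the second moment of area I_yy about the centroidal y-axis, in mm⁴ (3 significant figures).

Treat the section as a set of non-overlapping primitives; coordinates are from the bounding-box lower-left.
Web: 14 × 300, A = 4 200 mm², x = 7 mm, Ī = 68 600 mm⁴.
Top flange (beyond web): 86 × 14, A = 1 204 mm², x = 57 mm, Ī = 742 065 mm⁴.
Bottom flange (beyond web): 86 × 14, A = 1 204 mm², x = 57 mm, Ī = 742 065 mm⁴.
Centroid: x̄ = ΣA·x / ΣA = 25.22 mm.
Transfer each piece to the centroidal y-axis using Ī + A·d² with d = x − 25.22:
  web: d = -18.22 mm → contributes +1 462 919 mm⁴
  top flange (beyond web): d = 31.78 mm → contributes +1 958 041 mm⁴
  bottom flange (beyond web): d = 31.78 mm → contributes +1 958 041 mm⁴
Total I = 5 379 002 mm⁴.

I_yy ≈ 5.38 × 10⁶ mm⁴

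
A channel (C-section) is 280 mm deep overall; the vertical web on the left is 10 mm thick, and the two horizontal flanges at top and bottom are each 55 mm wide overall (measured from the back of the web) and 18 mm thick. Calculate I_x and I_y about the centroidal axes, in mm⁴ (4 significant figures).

Break the section into simple shapes (no overlaps), measuring from the bottom-left corner of the bounding box.
Web: 10 × 280, A = 2 800 mm², y = 140 mm, Ī = 18 293 333 mm⁴.
Top flange (beyond web): 45 × 18, A = 810 mm², y = 271 mm, Ī = 21 870 mm⁴.
Bottom flange (beyond web): 45 × 18, A = 810 mm², y = 9 mm, Ī = 21 870 mm⁴.
By symmetry the centroid is at mid-height, ȳ = 140 mm.
Transfer each piece to the centroidal x-axis using Ī + A·d² with d = y − 140:
  web: d = 0 mm → contributes +18 293 333 mm⁴
  top flange (beyond web): d = 131 mm → contributes +13 922 280 mm⁴
  bottom flange (beyond web): d = -131 mm → contributes +13 922 280 mm⁴
Total I = 46 137 893 mm⁴.
For the y-axis: x̄ = 15.0792 mm.
Repeating about the centroidal y-axis gives I_y = 1 072 806 mm⁴.

I_x ≈ 4.614 × 10⁷ mm⁴, I_y ≈ 1.073 × 10⁶ mm⁴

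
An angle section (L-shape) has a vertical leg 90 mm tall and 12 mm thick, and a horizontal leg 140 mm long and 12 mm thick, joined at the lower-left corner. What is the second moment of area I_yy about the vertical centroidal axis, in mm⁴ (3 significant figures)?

Break the section into simple shapes (no overlaps), measuring from the bottom-left corner of the bounding box.
Vertical leg: 12 × 90, A = 1 080 mm², x = 6 mm, Ī = 12 960 mm⁴.
Horizontal leg (remainder): 128 × 12, A = 1 536 mm², x = 76 mm, Ī = 2 097 152 mm⁴.
Centroid: x̄ = ΣA·x / ΣA = 47.101 mm.
Transfer each piece to the vertical centroidal axis using Ī + A·d² with d = x − 47.101:
  vertical leg: d = -41.101 mm → contributes +1 837 388 mm⁴
  horizontal leg (remainder): d = 28.899 mm → contributes +3 379 953 mm⁴
Total I = 5 217 341 mm⁴.

I_yy ≈ 5.22 × 10⁶ mm⁴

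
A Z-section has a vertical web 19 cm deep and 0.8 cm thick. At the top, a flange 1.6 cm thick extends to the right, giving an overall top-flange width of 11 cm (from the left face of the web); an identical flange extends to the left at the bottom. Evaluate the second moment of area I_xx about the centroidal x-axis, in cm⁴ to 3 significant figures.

I_xx ≈ 2930 cm⁴

Break the section into simple shapes (no overlaps), measuring from the bottom-left corner of the bounding box.
Web: 0.8 × 19, A = 15.2 cm², y = 9.5 cm, Ī = 457.27 cm⁴.
Top flange (beyond web): 10.2 × 1.6, A = 16.32 cm², y = 18.2 cm, Ī = 3.4816 cm⁴.
Bottom flange (beyond web): 10.2 × 1.6, A = 16.32 cm², y = 0.8 cm, Ī = 3.4816 cm⁴.
Centroid: ȳ = ΣA·y / ΣA = 9.5 cm.
Transfer each piece to the centroidal x-axis using Ī + A·d² with d = y − 9.5:
  web: d = 0 cm → contributes +457.27 cm⁴
  top flange (beyond web): d = 8.7 cm → contributes +1238.7 cm⁴
  bottom flange (beyond web): d = -8.7 cm → contributes +1238.7 cm⁴
Total I = 2934.8 cm⁴.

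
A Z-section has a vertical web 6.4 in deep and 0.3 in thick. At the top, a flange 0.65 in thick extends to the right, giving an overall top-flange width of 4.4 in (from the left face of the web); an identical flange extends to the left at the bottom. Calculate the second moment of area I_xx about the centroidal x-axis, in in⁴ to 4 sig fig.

Decompose the section into non-overlapping parts with the origin at the bottom-left of its bounding rectangle.
Web: 0.3 × 6.4, A = 1.92 in², y = 3.2 in, Ī = 6.5536 in⁴.
Top flange (beyond web): 4.1 × 0.65, A = 2.665 in², y = 6.075 in, Ī = 0.0938302 in⁴.
Bottom flange (beyond web): 4.1 × 0.65, A = 2.665 in², y = 0.325 in, Ī = 0.0938302 in⁴.
Centroid: ȳ = ΣA·y / ΣA = 3.2 in.
Transfer each piece to the centroidal x-axis using Ī + A·d² with d = y − 3.2:
  web: d = 0 in → contributes +6.5536 in⁴
  top flange (beyond web): d = 2.875 in → contributes +22.1217 in⁴
  bottom flange (beyond web): d = -2.875 in → contributes +22.1217 in⁴
Total I = 50.797 in⁴.

I_xx ≈ 50.80 in⁴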